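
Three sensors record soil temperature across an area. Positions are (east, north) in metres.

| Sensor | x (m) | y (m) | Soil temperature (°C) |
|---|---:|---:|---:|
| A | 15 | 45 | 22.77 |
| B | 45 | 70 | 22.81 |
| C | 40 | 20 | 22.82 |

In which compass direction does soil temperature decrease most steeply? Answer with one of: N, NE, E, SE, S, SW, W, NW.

W

Taking A as reference: B−A = (30, 25, +0.04); C−A = (25, -25, +0.05).
Determinant of the coordinate differences = 30·(-25) − 25·25 = -1375.
∂T/∂x = [(+0.04)·(-25) − (+0.05)·25] / -1375 = +0.001636
∂T/∂y = [30·(+0.05) − 25·(+0.04)] / -1375 = -0.0003636
Steepest decrease is along −∇f = (-0.001636 E, +0.0003636 N) → west.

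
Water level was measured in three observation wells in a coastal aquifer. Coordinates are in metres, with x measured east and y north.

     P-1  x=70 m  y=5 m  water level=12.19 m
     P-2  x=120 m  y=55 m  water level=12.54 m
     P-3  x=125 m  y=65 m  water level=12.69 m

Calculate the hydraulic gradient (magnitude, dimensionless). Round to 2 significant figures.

With h = a·x + b·y + c and P-1 as origin, the differences give:
  50·a + 50·b = +0.35
  55·a + 60·b = +0.50
Eliminate b (×60 and ×50, subtract): 250·a = -4.000 → a = ∂h/∂x = -0.01600
Back-substitute: b = ∂h/∂y = +0.02300.
|∇h| = √(-0.01600² + 0.02300²) = 0.02802

0.028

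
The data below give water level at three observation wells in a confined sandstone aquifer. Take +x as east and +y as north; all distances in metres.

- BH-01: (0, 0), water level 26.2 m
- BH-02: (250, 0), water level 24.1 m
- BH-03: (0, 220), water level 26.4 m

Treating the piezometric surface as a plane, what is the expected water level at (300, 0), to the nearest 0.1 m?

∂h/∂x = (24.1 − 26.2) / (250 − 0) = -0.008400
∂h/∂y = (26.4 − 26.2) / (220 − 0) = +0.0009091
h(300, 0) = 26.2 + (-0.008400)·(300) + (+0.0009091)·(0) = 26.2 -2.520 +0.000 = 23.680 m.

23.7 m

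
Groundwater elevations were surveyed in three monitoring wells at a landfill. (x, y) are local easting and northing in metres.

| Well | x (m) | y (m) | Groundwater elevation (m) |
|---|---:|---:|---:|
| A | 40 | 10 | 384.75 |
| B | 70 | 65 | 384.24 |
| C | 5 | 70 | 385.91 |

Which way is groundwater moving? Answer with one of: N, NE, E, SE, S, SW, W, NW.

Taking A as reference: B−A = (30, 55, -0.51); C−A = (-35, 60, +1.16).
Determinant of the coordinate differences = 30·60 − (-35)·55 = 3725.
∂h/∂x = [(-0.51)·60 − (+1.16)·55] / 3725 = -0.02534
∂h/∂y = [30·(+1.16) − (-35)·(-0.51)] / 3725 = +0.004550
Flow = −∇h = (+0.02534 east, -0.004550 north), which points east.

E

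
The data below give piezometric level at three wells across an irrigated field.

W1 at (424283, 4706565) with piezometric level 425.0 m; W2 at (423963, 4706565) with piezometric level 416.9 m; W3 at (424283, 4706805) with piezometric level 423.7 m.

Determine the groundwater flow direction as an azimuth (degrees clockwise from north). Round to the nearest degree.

∂h/∂x = (416.9 − 425.0) / (423963 − 424283) = +0.02531
∂h/∂y = (423.7 − 425.0) / (4706805 − 4706565) = -0.005417
Flow direction (−∇h) has components (-0.02531 E, +0.005417 N).
Azimuth = atan2(E, N) = atan2(-0.02531, +0.005417) = 282.1° ≈ 282°.

282°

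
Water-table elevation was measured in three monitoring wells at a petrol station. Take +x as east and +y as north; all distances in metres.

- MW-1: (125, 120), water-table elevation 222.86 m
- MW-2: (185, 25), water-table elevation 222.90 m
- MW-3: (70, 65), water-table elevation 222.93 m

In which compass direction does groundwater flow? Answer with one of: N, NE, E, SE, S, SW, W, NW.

NE

With h = a·x + b·y + c and MW-1 as origin, the differences give:
  60·a + (-95)·b = +0.04
  (-55)·a + (-55)·b = +0.07
Eliminate b (×(-55) and ×(-95), subtract): -8525·a = 4.450 → a = ∂h/∂x = -0.0005220
Back-substitute: b = ∂h/∂y = -0.0007507.
Flow = −∇h = (+0.0005220 east, +0.0007507 north), which points northeast.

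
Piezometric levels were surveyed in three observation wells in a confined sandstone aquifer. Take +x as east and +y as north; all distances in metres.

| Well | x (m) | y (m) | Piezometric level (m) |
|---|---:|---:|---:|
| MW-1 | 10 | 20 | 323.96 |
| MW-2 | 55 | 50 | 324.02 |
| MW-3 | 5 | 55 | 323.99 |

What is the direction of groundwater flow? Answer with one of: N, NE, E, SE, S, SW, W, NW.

SW

With h = a·x + b·y + c and MW-1 as origin, the differences give:
  45·a + 30·b = +0.06
  (-5)·a + 35·b = +0.03
Eliminate b (×35 and ×30, subtract): 1725·a = 1.200 → a = ∂h/∂x = +0.0006957
Back-substitute: b = ∂h/∂y = +0.0009565.
Flow = −∇h = (-0.0006957 east, -0.0009565 north), which points southwest.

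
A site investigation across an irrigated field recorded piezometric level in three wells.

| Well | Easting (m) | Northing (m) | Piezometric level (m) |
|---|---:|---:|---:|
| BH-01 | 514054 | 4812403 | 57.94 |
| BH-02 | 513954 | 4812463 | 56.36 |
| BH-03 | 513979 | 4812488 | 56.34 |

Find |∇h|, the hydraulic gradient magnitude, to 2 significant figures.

Differences from BH-01: to BH-02 (Δx, Δy, Δh) = (-100, 60, -1.58); to BH-03 = (-75, 85, -1.60).
Solve a·Δx + b·Δy = Δh: det = (-100)·85 − (-75)·60 = -4000.
∂h/∂x = [(-1.58)·85 − (-1.60)·60] / -4000 = +0.009575
∂h/∂y = [(-100)·(-1.60) − (-75)·(-1.58)] / -4000 = -0.01037
|∇h| = √(0.009575² + -0.01037²) = 0.01411

0.014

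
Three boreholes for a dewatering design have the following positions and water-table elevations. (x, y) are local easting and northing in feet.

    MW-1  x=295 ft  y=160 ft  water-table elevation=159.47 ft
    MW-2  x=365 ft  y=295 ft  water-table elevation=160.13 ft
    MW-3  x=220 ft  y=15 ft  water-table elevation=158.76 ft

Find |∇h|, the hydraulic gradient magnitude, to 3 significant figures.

0.0100

Differences from MW-1: to MW-2 (Δx, Δy, Δh) = (70, 135, +0.66); to MW-3 = (-75, -145, -0.71).
Determinant of the coordinate differences = 70·(-145) − (-75)·135 = -25.
∂h/∂x = [(+0.66)·(-145) − (-0.71)·135] / -25 = -0.006000
∂h/∂y = [70·(-0.71) − (-75)·(+0.66)] / -25 = +0.008000
|∇h| = √(-0.006000² + 0.008000²) = 0.01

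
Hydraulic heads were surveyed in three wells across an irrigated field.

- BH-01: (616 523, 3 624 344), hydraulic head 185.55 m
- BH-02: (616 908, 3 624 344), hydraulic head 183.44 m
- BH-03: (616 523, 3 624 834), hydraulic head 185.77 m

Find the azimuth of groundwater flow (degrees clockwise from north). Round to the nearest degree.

095°

∂h/∂x = (183.44 − 185.55) / (616908 − 616523) = -0.005481
∂h/∂y = (185.77 − 185.55) / (3624834 − 3624344) = +0.0004490
Flow direction (−∇h) has components (+0.005481 E, -0.0004490 N).
Azimuth = atan2(E, N) = atan2(+0.005481, -0.0004490) = 94.7° ≈ 095°.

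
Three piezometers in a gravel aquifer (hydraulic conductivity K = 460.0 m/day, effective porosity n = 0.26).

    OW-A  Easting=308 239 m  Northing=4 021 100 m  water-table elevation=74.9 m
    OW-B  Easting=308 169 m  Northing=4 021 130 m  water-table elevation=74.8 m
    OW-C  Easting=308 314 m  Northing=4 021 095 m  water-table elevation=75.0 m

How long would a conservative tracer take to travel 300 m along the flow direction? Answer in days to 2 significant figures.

130 days

With h = a·x + b·y + c and OW-A as origin, the differences give:
  (-70)·a + 30·b = -0.1
  75·a + (-5)·b = +0.1
Eliminate b (×(-5) and ×30, subtract): -1900·a = -2.50 → a = ∂h/∂x = +0.001316
Back-substitute: b = ∂h/∂y = -0.0002632.
|∇h| = √(0.001316² + -0.0002632²) = 0.001342
Seepage velocity v = K·i/n = 460.0 × 0.001342 / 0.26 = 2.374 m/day.
t = 300 / 2.374 = 126.4 days.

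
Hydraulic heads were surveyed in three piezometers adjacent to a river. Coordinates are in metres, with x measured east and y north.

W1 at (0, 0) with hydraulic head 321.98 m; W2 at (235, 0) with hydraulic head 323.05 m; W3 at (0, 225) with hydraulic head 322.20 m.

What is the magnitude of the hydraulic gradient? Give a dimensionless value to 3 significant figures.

∂h/∂x = (323.05 − 321.98) / (235 − 0) = +0.004553
∂h/∂y = (322.20 − 321.98) / (225 − 0) = +0.0009778
|∇h| = √(0.004553² + 0.0009778²) = 0.004657

0.00466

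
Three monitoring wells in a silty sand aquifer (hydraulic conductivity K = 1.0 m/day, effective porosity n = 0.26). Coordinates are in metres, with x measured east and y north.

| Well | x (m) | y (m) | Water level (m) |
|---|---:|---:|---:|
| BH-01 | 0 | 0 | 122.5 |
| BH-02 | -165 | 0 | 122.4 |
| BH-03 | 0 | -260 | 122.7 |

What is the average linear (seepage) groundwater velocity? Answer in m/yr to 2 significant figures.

∂h/∂x = (122.4 − 122.5) / (-165 − 0) = +0.0006061
∂h/∂y = (122.7 − 122.5) / (-260 − 0) = -0.0007692
|∇h| = √(0.0006061² + -0.0007692²) = 0.0009793
Seepage velocity v = K·i/n = 1.0 × 0.0009793 / 0.26 = 0.003767 m/day = 1.376 m/yr.

1.4 m/yr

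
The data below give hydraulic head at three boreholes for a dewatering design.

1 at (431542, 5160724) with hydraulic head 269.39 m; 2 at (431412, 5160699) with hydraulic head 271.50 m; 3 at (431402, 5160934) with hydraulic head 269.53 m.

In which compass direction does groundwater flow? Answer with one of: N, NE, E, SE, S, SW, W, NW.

Three-point gradient (reference 1): Δ to 2 = (-130, -25, +2.11), Δ to 3 = (-140, 210, +0.14).
∂h/∂x = -0.01450, ∂h/∂y = -0.009000 (det = -30800).
Flow = −∇h = (+0.01450 east, +0.009000 north), which points northeast.

NE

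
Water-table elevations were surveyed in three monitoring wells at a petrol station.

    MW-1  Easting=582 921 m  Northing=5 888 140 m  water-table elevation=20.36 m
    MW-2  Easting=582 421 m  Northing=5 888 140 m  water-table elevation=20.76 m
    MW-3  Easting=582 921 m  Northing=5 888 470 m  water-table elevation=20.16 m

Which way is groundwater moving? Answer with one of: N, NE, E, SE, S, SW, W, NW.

∂h/∂x = (20.76 − 20.36) / (582421 − 582921) = -0.0008000
∂h/∂y = (20.16 − 20.36) / (5888470 − 5888140) = -0.0006061
Flow = −∇h = (+0.0008000 east, +0.0006061 north), which points northeast.

NE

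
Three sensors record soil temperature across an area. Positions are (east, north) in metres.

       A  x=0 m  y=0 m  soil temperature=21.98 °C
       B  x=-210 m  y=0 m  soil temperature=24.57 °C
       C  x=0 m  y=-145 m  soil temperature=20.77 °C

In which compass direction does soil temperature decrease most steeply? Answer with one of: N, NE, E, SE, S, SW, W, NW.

∂T/∂x = (24.57 − 21.98) / (-210 − 0) = -0.01233
∂T/∂y = (20.77 − 21.98) / (-145 − 0) = +0.008345
Steepest decrease is along −∇f = (+0.01233 E, -0.008345 N) → southeast.

SE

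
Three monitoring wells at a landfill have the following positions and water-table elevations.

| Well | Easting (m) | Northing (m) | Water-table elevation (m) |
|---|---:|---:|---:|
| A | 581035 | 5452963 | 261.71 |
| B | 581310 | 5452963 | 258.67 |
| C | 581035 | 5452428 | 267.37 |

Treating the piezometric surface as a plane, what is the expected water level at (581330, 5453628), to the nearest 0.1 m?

∂h/∂x = (258.67 − 261.71) / (581310 − 581035) = -0.01105
∂h/∂y = (267.37 − 261.71) / (5452428 − 5452963) = -0.01058
h(581330, 5453628) = 261.71 + (-0.01105)·(295) + (-0.01058)·(665) = 261.71 -3.261 -7.035 = 251.414 m.

251.4 m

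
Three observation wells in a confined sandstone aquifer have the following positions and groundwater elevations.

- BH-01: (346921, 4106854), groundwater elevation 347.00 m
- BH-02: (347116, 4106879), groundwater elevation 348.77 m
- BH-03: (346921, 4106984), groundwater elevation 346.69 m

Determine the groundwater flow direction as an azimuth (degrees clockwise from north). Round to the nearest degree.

284°

Three-point gradient (reference BH-01): Δ to BH-02 = (195, 25, +1.77), Δ to BH-03 = (0, 130, -0.31).
∂h/∂x = +0.009383, ∂h/∂y = -0.002385 (det = 25350).
Flow direction (−∇h) has components (-0.009383 E, +0.002385 N).
Azimuth = atan2(E, N) = atan2(-0.009383, +0.002385) = 284.3° ≈ 284°.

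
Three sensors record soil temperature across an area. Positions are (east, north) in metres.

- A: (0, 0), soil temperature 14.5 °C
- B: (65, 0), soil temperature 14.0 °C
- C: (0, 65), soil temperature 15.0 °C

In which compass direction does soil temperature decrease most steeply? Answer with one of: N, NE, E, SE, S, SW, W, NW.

∂T/∂x = (14.0 − 14.5) / (65 − 0) = -0.007692
∂T/∂y = (15.0 − 14.5) / (65 − 0) = +0.007692
Steepest decrease is along −∇f = (+0.007692 E, -0.007692 N) → southeast.

SE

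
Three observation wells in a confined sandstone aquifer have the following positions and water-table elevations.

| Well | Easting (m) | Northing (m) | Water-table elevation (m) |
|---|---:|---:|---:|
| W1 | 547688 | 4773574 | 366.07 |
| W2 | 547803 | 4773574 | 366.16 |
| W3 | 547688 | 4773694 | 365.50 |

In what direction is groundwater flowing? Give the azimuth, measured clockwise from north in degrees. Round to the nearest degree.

351°

∂h/∂x = (366.16 − 366.07) / (547803 − 547688) = +0.0007826
∂h/∂y = (365.50 − 366.07) / (4773694 − 4773574) = -0.004750
Flow direction (−∇h) has components (-0.0007826 E, +0.004750 N).
Azimuth = atan2(E, N) = atan2(-0.0007826, +0.004750) = 350.6° ≈ 351°.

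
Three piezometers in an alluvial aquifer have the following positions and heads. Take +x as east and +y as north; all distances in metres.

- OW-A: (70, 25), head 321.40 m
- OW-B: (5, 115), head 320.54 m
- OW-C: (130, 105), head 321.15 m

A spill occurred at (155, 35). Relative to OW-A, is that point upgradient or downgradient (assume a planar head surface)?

Differences from OW-A: to OW-B (Δx, Δy, Δh) = (-65, 90, -0.86); to OW-C = (60, 80, -0.25).
Determinant of the coordinate differences = (-65)·80 − 60·90 = -10600.
∂h/∂x = [(-0.86)·80 − (-0.25)·90] / -10600 = +0.004368
∂h/∂y = [(-65)·(-0.25) − 60·(-0.86)] / -10600 = -0.006401
Head at (155, 35) = 321.40 + (+0.004368)·(85) + (-0.006401)·(10) = 321.71 m.
That is higher than the 321.40 m at OW-A, so the point is upgradient.

upgradient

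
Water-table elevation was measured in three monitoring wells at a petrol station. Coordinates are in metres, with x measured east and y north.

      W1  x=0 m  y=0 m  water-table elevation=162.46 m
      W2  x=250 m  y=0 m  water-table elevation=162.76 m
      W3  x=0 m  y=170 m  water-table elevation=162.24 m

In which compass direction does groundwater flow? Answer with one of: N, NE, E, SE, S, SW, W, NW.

NW

∂h/∂x = (162.76 − 162.46) / (250 − 0) = +0.001200
∂h/∂y = (162.24 − 162.46) / (170 − 0) = -0.001294
Flow = −∇h = (-0.001200 east, +0.001294 north), which points northwest.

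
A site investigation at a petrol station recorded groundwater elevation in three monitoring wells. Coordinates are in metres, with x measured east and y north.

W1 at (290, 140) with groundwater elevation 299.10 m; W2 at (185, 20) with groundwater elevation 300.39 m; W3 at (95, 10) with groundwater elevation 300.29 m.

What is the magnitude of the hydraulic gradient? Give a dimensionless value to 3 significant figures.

Differences from W1: to W2 (Δx, Δy, Δh) = (-105, -120, +1.29); to W3 = (-195, -130, +1.19).
Solve a·Δx + b·Δy = Δh: det = (-105)·(-130) − (-195)·(-120) = -9750.
∂h/∂x = [(+1.29)·(-130) − (+1.19)·(-120)] / -9750 = +0.002554
∂h/∂y = [(-105)·(+1.19) − (-195)·(+1.29)] / -9750 = -0.01298
|∇h| = √(0.002554² + -0.01298²) = 0.01323

0.0132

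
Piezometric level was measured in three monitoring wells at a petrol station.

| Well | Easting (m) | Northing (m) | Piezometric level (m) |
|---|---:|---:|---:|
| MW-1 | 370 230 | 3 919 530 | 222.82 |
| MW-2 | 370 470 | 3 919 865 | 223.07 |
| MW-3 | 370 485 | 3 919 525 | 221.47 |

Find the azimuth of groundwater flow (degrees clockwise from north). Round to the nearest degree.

131°

Three-point gradient (reference MW-1): Δ to MW-2 = (240, 335, +0.25), Δ to MW-3 = (255, -5, -1.35).
∂h/∂x = -0.005206, ∂h/∂y = +0.004476 (det = -86625).
Flow direction (−∇h) has components (+0.005206 E, -0.004476 N).
Azimuth = atan2(E, N) = atan2(+0.005206, -0.004476) = 130.7° ≈ 131°.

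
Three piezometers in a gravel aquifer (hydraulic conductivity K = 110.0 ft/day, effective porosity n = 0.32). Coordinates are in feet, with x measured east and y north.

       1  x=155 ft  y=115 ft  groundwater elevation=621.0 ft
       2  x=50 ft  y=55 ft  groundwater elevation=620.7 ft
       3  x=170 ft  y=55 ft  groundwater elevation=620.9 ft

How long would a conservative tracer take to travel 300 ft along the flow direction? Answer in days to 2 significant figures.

330 days

Taking 1 as reference: 2−1 = (-105, -60, -0.3); 3−1 = (15, -60, -0.1).
Solve a·Δx + b·Δy = Δh: det = (-105)·(-60) − 15·(-60) = 7200.
∂h/∂x = [(-0.3)·(-60) − (-0.1)·(-60)] / 7200 = +0.001667
∂h/∂y = [(-105)·(-0.1) − 15·(-0.3)] / 7200 = +0.002083
|∇h| = √(0.001667² + 0.002083²) = 0.002668
Seepage velocity v = K·i/n = 110.0 × 0.002668 / 0.32 = 0.9171 ft/day.
t = 300 / 0.9171 = 327.1 days.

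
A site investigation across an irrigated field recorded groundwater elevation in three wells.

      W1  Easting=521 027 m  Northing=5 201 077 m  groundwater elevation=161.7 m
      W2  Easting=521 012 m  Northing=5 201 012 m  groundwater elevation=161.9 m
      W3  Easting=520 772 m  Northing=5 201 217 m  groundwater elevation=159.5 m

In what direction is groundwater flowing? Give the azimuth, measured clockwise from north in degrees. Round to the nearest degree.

306°

Differences from W1: to W2 (Δx, Δy, Δh) = (-15, -65, +0.2); to W3 = (-255, 140, -2.2).
Determinant of the coordinate differences = (-15)·140 − (-255)·(-65) = -18675.
∂h/∂x = [(+0.2)·140 − (-2.2)·(-65)] / -18675 = +0.006158
∂h/∂y = [(-15)·(-2.2) − (-255)·(+0.2)] / -18675 = -0.004498
Flow direction (−∇h) has components (-0.006158 E, +0.004498 N).
Azimuth = atan2(E, N) = atan2(-0.006158, +0.004498) = 306.1° ≈ 306°.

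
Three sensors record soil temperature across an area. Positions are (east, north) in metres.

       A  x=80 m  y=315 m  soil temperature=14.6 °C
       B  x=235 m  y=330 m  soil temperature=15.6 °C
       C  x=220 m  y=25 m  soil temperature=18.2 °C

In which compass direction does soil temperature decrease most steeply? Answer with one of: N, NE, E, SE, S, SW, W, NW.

Differences from A: to B (Δx, Δy, Δh) = (155, 15, +1.0); to C = (140, -290, +3.6).
Solve a·Δx + b·Δy = ΔT: det = 155·(-290) − 140·15 = -47050.
∂T/∂x = [(+1.0)·(-290) − (+3.6)·15] / -47050 = +0.007311
∂T/∂y = [155·(+3.6) − 140·(+1.0)] / -47050 = -0.008884
Steepest decrease is along −∇f = (-0.007311 E, +0.008884 N) → northwest.

NW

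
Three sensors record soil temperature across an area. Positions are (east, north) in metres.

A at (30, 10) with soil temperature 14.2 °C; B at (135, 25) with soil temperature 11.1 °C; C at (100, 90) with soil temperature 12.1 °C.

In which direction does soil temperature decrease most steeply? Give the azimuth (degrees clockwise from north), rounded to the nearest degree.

Differences from A: to B (Δx, Δy, Δh) = (105, 15, -3.1); to C = (70, 80, -2.1).
Determinant of the coordinate differences = 105·80 − 70·15 = 7350.
∂T/∂x = [(-3.1)·80 − (-2.1)·15] / 7350 = -0.02946
∂T/∂y = [105·(-2.1) − 70·(-3.1)] / 7350 = -0.0004762
Steepest decrease is along −∇f: components (+0.02946 E, +0.0004762 N).
Azimuth = atan2(+0.02946, +0.0004762) = 89.1° ≈ 089°.

089°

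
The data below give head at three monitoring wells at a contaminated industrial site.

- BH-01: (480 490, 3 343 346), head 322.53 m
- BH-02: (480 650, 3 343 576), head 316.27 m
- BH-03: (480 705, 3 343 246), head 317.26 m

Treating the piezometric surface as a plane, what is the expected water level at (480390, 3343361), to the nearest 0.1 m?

Taking BH-01 as reference: BH-02−BH-01 = (160, 230, -6.26); BH-03−BH-01 = (215, -100, -5.27).
Solve a·Δx + b·Δy = Δh: det = 160·(-100) − 215·230 = -65450.
∂h/∂x = [(-6.26)·(-100) − (-5.27)·230] / -65450 = -0.02808
∂h/∂y = [160·(-5.27) − 215·(-6.26)] / -65450 = -0.007681
h(480390, 3343361) = 322.53 + (-0.02808)·(-100) + (-0.007681)·(15) = 322.53 +2.808 -0.115 = 325.223 m.

325.2 m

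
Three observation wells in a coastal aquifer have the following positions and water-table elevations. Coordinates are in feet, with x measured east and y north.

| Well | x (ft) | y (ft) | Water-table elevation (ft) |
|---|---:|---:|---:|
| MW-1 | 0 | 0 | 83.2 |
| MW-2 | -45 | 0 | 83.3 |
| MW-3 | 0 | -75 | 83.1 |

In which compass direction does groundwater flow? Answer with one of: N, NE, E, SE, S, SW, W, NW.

∂h/∂x = (83.3 − 83.2) / (-45 − 0) = -0.002222
∂h/∂y = (83.1 − 83.2) / (-75 − 0) = +0.001333
Flow = −∇h = (+0.002222 east, -0.001333 north), which points southeast.

SE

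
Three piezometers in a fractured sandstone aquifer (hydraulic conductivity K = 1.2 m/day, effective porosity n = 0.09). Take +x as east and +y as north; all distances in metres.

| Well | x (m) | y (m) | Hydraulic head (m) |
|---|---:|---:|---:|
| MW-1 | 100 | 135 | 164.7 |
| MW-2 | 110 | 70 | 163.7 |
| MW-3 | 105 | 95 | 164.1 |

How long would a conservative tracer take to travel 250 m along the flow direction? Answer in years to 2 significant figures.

2.7 years

With h = a·x + b·y + c and MW-1 as origin, the differences give:
  10·a + (-65)·b = -1.0
  5·a + (-40)·b = -0.6
Eliminate b (×(-40) and ×(-65), subtract): -75·a = 1.00 → a = ∂h/∂x = -0.01333
Back-substitute: b = ∂h/∂y = +0.01333.
|∇h| = √(-0.01333² + 0.01333²) = 0.01885
Seepage velocity v = K·i/n = 1.2 × 0.01885 / 0.09 = 0.2513 m/day.
t = 250 / 0.2513 = 994.8 days = 2.72 years.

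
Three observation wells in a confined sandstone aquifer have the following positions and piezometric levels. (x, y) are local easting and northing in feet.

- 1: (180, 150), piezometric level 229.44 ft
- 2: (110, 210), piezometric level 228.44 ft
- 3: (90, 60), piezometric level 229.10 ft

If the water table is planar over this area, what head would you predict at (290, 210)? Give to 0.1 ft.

Taking 1 as reference: 2−1 = (-70, 60, -1.00); 3−1 = (-90, -90, -0.34).
Solve a·Δx + b·Δy = Δh: det = (-70)·(-90) − (-90)·60 = 11700.
∂h/∂x = [(-1.00)·(-90) − (-0.34)·60] / 11700 = +0.009436
∂h/∂y = [(-70)·(-0.34) − (-90)·(-1.00)] / 11700 = -0.005658
h(290, 210) = 229.44 + (+0.009436)·(110) + (-0.005658)·(60) = 229.44 +1.038 -0.339 = 230.138 ft.

230.1 ft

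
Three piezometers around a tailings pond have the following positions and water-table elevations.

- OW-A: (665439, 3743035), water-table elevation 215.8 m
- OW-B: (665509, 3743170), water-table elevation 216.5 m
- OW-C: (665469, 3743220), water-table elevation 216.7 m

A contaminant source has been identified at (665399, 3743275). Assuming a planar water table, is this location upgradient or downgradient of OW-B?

With h = a·x + b·y + c and OW-A as origin, the differences give:
  70·a + 135·b = +0.7
  30·a + 185·b = +0.9
Eliminate b (×185 and ×135, subtract): 8900·a = 8.00 → a = ∂h/∂x = +0.0008989
Back-substitute: b = ∂h/∂y = +0.004719.
Head at (665399, 3743275) = 215.8 + (+0.0008989)·(-40) + (+0.004719)·(240) = 216.90 m.
That is higher than the 216.5 m at OW-B, so the point is upgradient.

upgradient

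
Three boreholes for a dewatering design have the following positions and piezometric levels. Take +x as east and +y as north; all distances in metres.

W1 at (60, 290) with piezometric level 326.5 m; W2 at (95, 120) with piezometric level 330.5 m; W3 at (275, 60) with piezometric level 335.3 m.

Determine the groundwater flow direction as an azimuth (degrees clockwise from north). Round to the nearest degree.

314°

Taking W1 as reference: W2−W1 = (35, -170, +4.0); W3−W1 = (215, -230, +8.8).
Solve a·Δx + b·Δy = Δh: det = 35·(-230) − 215·(-170) = 28500.
∂h/∂x = [(+4.0)·(-230) − (+8.8)·(-170)] / 28500 = +0.02021
∂h/∂y = [35·(+8.8) − 215·(+4.0)] / 28500 = -0.01937
Flow direction (−∇h) has components (-0.02021 E, +0.01937 N).
Azimuth = atan2(E, N) = atan2(-0.02021, +0.01937) = 313.8° ≈ 314°.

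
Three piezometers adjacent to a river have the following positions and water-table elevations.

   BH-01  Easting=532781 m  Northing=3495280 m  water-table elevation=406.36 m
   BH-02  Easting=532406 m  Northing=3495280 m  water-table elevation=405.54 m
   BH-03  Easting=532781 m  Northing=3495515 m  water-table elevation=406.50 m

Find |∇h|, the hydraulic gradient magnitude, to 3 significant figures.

∂h/∂x = (405.54 − 406.36) / (532406 − 532781) = +0.002187
∂h/∂y = (406.50 − 406.36) / (3495515 − 3495280) = +0.0005957
|∇h| = √(0.002187² + 0.0005957²) = 0.002267

0.00227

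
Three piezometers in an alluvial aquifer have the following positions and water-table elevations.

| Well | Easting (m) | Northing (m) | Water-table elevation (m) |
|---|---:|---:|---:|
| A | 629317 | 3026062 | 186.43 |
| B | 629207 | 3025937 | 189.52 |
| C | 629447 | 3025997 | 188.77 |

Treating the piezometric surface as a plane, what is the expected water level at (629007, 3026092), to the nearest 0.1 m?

184.4 m

With h = a·x + b·y + c and A as origin, the differences give:
  (-110)·a + (-125)·b = +3.09
  130·a + (-65)·b = +2.34
Eliminate b (×(-65) and ×(-125), subtract): 23400·a = 91.650 → a = ∂h/∂x = +0.003917
Back-substitute: b = ∂h/∂y = -0.02817.
h(629007, 3026092) = 186.43 + (+0.003917)·(-310) + (-0.02817)·(30) = 186.43 -1.214 -0.845 = 184.371 m.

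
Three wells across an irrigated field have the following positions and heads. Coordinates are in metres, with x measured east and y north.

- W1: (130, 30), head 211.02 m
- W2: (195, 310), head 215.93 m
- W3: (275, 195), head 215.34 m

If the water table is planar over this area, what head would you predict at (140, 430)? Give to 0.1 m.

216.9 m

Three-point gradient (reference W1): Δ to W2 = (65, 280, +4.91), Δ to W3 = (145, 165, +4.32).
∂h/∂x = +0.01337, ∂h/∂y = +0.01443 (det = -29875).
h(140, 430) = 211.02 + (+0.01337)·(10) + (+0.01443)·(400) = 211.02 +0.134 +5.773 = 216.926 m.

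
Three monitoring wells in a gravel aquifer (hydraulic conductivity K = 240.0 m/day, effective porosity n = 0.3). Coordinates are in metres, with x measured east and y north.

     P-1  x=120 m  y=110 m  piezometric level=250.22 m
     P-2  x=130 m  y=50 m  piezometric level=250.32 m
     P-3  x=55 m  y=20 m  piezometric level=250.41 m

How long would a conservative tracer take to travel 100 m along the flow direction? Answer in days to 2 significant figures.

Three-point gradient (reference P-1): Δ to P-2 = (10, -60, +0.10), Δ to P-3 = (-65, -90, +0.19).
∂h/∂x = -0.0005000, ∂h/∂y = -0.001750 (det = -4800).
|∇h| = √(-0.0005000² + -0.001750²) = 0.00182
Seepage velocity v = K·i/n = 240.0 × 0.00182 / 0.3 = 1.456 m/day.
t = 100 / 1.456 = 68.68 days.

69 days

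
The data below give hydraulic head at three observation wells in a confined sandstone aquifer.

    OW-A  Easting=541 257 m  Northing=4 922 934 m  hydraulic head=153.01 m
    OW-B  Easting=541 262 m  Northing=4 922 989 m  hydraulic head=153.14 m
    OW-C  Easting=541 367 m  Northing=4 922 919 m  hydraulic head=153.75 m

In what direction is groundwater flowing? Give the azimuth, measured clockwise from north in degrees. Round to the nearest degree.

256°

Three-point gradient (reference OW-A): Δ to OW-B = (5, 55, +0.13), Δ to OW-C = (110, -15, +0.74).
∂h/∂x = +0.006963, ∂h/∂y = +0.001731 (det = -6125).
Flow direction (−∇h) has components (-0.006963 E, -0.001731 N).
Azimuth = atan2(E, N) = atan2(-0.006963, -0.001731) = 256.0° ≈ 256°.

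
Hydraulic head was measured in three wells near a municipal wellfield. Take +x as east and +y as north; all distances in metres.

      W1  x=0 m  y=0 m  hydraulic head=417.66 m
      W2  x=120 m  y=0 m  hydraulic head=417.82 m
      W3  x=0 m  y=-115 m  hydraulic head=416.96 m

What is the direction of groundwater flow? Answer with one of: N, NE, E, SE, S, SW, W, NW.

S

∂h/∂x = (417.82 − 417.66) / (120 − 0) = +0.001333
∂h/∂y = (416.96 − 417.66) / (-115 − 0) = +0.006087
Flow = −∇h = (-0.001333 east, -0.006087 north), which points south.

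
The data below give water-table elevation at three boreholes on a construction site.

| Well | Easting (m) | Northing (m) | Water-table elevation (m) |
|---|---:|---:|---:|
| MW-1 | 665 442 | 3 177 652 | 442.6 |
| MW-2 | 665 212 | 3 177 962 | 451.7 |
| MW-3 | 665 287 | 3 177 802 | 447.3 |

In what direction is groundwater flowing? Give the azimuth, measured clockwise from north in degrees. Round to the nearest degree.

Differences from MW-1: to MW-2 (Δx, Δy, Δh) = (-230, 310, +9.1); to MW-3 = (-155, 150, +4.7).
Determinant of the coordinate differences = (-230)·150 − (-155)·310 = 13550.
∂h/∂x = [(+9.1)·150 − (+4.7)·310] / 13550 = -0.006790
∂h/∂y = [(-230)·(+4.7) − (-155)·(+9.1)] / 13550 = +0.02432
Flow direction (−∇h) has components (+0.006790 E, -0.02432 N).
Azimuth = atan2(E, N) = atan2(+0.006790, -0.02432) = 164.4° ≈ 164°.

164°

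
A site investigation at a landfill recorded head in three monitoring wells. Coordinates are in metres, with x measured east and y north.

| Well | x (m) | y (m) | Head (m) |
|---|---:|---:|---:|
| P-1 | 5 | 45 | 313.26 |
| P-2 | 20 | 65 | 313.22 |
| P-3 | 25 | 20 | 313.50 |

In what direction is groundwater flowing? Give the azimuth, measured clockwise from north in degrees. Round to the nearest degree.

Differences from P-1: to P-2 (Δx, Δy, Δh) = (15, 20, -0.04); to P-3 = (20, -25, +0.24).
Determinant of the coordinate differences = 15·(-25) − 20·20 = -775.
∂h/∂x = [(-0.04)·(-25) − (+0.24)·20] / -775 = +0.004903
∂h/∂y = [15·(+0.24) − 20·(-0.04)] / -775 = -0.005677
Flow direction (−∇h) has components (-0.004903 E, +0.005677 N).
Azimuth = atan2(E, N) = atan2(-0.004903, +0.005677) = 319.2° ≈ 319°.

319°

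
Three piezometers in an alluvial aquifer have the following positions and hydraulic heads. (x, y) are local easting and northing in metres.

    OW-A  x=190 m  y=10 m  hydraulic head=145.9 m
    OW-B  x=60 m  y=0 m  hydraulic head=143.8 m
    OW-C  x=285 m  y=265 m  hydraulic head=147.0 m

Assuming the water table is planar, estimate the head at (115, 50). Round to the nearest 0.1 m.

144.6 m

With h = a·x + b·y + c and OW-A as origin, the differences give:
  (-130)·a + (-10)·b = -2.1
  95·a + 255·b = +1.1
Eliminate b (×255 and ×(-10), subtract): -32200·a = -524.50 → a = ∂h/∂x = +0.01629
Back-substitute: b = ∂h/∂y = -0.001755.
h(115, 50) = 145.9 + (+0.01629)·(-75) + (-0.001755)·(40) = 145.9 -1.222 -0.070 = 144.608 m.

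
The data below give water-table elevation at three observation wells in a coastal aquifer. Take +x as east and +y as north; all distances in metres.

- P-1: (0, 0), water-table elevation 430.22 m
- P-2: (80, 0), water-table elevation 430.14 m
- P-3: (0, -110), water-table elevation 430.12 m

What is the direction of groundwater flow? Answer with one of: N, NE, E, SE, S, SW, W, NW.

SE

∂h/∂x = (430.14 − 430.22) / (80 − 0) = -0.001000
∂h/∂y = (430.12 − 430.22) / (-110 − 0) = +0.0009091
Flow = −∇h = (+0.001000 east, -0.0009091 north), which points southeast.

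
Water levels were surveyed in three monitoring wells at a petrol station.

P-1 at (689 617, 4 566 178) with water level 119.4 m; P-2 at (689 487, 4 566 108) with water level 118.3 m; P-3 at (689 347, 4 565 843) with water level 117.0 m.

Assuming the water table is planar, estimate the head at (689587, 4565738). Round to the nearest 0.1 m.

Differences from P-1: to P-2 (Δx, Δy, Δh) = (-130, -70, -1.1); to P-3 = (-270, -335, -2.4).
Solve a·Δx + b·Δy = Δh: det = (-130)·(-335) − (-270)·(-70) = 24650.
∂h/∂x = [(-1.1)·(-335) − (-2.4)·(-70)] / 24650 = +0.008134
∂h/∂y = [(-130)·(-2.4) − (-270)·(-1.1)] / 24650 = +0.0006085
h(689587, 4565738) = 119.4 + (+0.008134)·(-30) + (+0.0006085)·(-440) = 119.4 -0.244 -0.268 = 118.888 m.

118.9 m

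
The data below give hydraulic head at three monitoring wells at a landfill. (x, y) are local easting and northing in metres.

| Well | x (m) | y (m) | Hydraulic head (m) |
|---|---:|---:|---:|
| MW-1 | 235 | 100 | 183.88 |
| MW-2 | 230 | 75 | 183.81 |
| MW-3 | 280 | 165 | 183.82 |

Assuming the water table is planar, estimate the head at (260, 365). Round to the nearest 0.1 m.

Three-point gradient (reference MW-1): Δ to MW-2 = (-5, -25, -0.07), Δ to MW-3 = (45, 65, -0.06).
∂h/∂x = -0.007562, ∂h/∂y = +0.004312 (det = 800).
h(260, 365) = 183.88 + (-0.007562)·(25) + (+0.004312)·(265) = 183.88 -0.189 +1.143 = 184.834 m.

184.8 m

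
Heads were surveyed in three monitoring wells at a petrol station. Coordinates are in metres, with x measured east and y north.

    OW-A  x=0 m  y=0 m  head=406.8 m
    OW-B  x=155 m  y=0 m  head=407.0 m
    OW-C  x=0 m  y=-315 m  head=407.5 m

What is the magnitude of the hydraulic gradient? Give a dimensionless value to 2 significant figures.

0.0026

∂h/∂x = (407.0 − 406.8) / (155 − 0) = +0.001290
∂h/∂y = (407.5 − 406.8) / (-315 − 0) = -0.002222
|∇h| = √(0.001290² + -0.002222²) = 0.002569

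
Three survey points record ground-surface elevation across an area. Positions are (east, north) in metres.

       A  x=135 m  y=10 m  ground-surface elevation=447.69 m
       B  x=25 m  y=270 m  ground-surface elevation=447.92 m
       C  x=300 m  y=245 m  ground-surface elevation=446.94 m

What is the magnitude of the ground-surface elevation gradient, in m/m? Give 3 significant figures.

With z = a·x + b·y + c and A as origin, the differences give:
  (-110)·a + 260·b = +0.23
  165·a + 235·b = -0.75
Eliminate b (×235 and ×260, subtract): -68750·a = 249.050 → a = ∂z/∂x = -0.003623
Back-substitute: b = ∂z/∂y = -0.0006480.
|∇f| = √(-0.003623² + -0.0006480²) = 0.00368 m/m

0.00368 m/m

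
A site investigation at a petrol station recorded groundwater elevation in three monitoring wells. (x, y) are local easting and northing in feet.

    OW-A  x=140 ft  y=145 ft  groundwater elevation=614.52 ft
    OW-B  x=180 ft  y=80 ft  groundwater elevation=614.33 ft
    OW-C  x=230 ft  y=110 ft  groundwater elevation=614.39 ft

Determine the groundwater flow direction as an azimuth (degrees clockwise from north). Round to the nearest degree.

171°

Differences from OW-A: to OW-B (Δx, Δy, Δh) = (40, -65, -0.19); to OW-C = (90, -35, -0.13).
Solve a·Δx + b·Δy = Δh: det = 40·(-35) − 90·(-65) = 4450.
∂h/∂x = [(-0.19)·(-35) − (-0.13)·(-65)] / 4450 = -0.0004045
∂h/∂y = [40·(-0.13) − 90·(-0.19)] / 4450 = +0.002674
Flow direction (−∇h) has components (+0.0004045 E, -0.002674 N).
Azimuth = atan2(E, N) = atan2(+0.0004045, -0.002674) = 171.4° ≈ 171°.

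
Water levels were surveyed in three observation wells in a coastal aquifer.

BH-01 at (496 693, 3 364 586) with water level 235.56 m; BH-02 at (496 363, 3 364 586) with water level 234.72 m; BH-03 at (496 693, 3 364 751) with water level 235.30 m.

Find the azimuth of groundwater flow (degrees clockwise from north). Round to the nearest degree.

302°

∂h/∂x = (234.72 − 235.56) / (496363 − 496693) = +0.002545
∂h/∂y = (235.30 − 235.56) / (3364751 − 3364586) = -0.001576
Flow direction (−∇h) has components (-0.002545 E, +0.001576 N).
Azimuth = atan2(E, N) = atan2(-0.002545, +0.001576) = 301.8° ≈ 302°.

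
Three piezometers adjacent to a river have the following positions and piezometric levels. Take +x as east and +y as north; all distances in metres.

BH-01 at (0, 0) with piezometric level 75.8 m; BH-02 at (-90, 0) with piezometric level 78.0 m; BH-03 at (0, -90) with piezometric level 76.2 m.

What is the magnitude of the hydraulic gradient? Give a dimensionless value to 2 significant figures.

0.025

∂h/∂x = (78.0 − 75.8) / (-90 − 0) = -0.02444
∂h/∂y = (76.2 − 75.8) / (-90 − 0) = -0.004444
|∇h| = √(-0.02444² + -0.004444²) = 0.02484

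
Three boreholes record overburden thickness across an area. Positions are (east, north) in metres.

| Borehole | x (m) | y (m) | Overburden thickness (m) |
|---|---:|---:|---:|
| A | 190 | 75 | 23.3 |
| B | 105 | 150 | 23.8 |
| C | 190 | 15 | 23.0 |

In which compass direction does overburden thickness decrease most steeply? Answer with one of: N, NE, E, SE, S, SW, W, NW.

S

Differences from A: to B (Δx, Δy, Δh) = (-85, 75, +0.5); to C = (0, -60, -0.3).
Solve a·Δx + b·Δy = Δd: det = (-85)·(-60) − 0·75 = 5100.
∂d/∂x = [(+0.5)·(-60) − (-0.3)·75] / 5100 = -0.001471
∂d/∂y = [(-85)·(-0.3) − 0·(+0.5)] / 5100 = +0.005000
Steepest decrease is along −∇f = (+0.001471 E, -0.005000 N) → south.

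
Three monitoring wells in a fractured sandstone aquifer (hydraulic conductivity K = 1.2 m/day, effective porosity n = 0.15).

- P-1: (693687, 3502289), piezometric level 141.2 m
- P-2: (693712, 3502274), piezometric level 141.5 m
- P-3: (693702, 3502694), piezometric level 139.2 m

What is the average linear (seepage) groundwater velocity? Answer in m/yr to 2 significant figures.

Differences from P-1: to P-2 (Δx, Δy, Δh) = (25, -15, +0.3); to P-3 = (15, 405, -2.0).
Determinant of the coordinate differences = 25·405 − 15·(-15) = 10350.
∂h/∂x = [(+0.3)·405 − (-2.0)·(-15)] / 10350 = +0.008841
∂h/∂y = [25·(-2.0) − 15·(+0.3)] / 10350 = -0.005266
|∇h| = √(0.008841² + -0.005266²) = 0.01029
Seepage velocity v = K·i/n = 1.2 × 0.01029 / 0.15 = 0.08232 m/day = 30.07 m/yr.

30 m/yr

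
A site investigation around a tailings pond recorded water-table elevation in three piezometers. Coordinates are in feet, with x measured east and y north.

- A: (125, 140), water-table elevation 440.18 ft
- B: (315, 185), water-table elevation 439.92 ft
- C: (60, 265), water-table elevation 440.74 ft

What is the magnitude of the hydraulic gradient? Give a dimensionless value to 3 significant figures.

0.00399

Three-point gradient (reference A): Δ to B = (190, 45, -0.26), Δ to C = (-65, 125, +0.56).
∂h/∂x = -0.002163, ∂h/∂y = +0.003355 (det = 26675).
|∇h| = √(-0.002163² + 0.003355²) = 0.003992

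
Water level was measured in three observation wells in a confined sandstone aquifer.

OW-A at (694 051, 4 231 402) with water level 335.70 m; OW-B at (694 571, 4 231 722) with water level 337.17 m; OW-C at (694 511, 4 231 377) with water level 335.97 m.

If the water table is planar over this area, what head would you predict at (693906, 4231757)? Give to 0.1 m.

336.8 m

With h = a·x + b·y + c and OW-A as origin, the differences give:
  520·a + 320·b = +1.47
  460·a + (-25)·b = +0.27
Eliminate b (×(-25) and ×320, subtract): -160200·a = -123.150 → a = ∂h/∂x = +0.0007687
Back-substitute: b = ∂h/∂y = +0.003345.
h(693906, 4231757) = 335.70 + (+0.0007687)·(-145) + (+0.003345)·(355) = 335.70 -0.111 +1.187 = 336.776 m.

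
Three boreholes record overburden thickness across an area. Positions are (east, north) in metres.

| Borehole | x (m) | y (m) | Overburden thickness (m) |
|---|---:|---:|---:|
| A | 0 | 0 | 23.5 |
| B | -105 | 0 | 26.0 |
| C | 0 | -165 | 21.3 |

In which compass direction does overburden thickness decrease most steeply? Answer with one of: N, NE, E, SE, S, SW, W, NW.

SE

∂d/∂x = (26.0 − 23.5) / (-105 − 0) = -0.02381
∂d/∂y = (21.3 − 23.5) / (-165 − 0) = +0.01333
Steepest decrease is along −∇f = (+0.02381 E, -0.01333 N) → southeast.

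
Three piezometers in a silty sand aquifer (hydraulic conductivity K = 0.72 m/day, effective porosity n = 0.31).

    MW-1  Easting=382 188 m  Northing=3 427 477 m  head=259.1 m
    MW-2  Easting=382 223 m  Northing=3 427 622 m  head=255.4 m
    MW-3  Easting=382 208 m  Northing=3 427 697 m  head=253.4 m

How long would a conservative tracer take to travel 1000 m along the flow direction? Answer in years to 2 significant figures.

With h = a·x + b·y + c and MW-1 as origin, the differences give:
  35·a + 145·b = -3.7
  20·a + 220·b = -5.7
Eliminate b (×220 and ×145, subtract): 4800·a = 12.50 → a = ∂h/∂x = +0.002604
Back-substitute: b = ∂h/∂y = -0.02615.
|∇h| = √(0.002604² + -0.02615²) = 0.02628
Seepage velocity v = K·i/n = 0.72 × 0.02628 / 0.31 = 0.06104 m/day.
t = 1000 / 0.06104 = 1.638e+04 days = 44.8 years.

45 years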